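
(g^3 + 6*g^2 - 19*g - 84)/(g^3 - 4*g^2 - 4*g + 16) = (g^2 + 10*g + 21)/(g^2 - 4)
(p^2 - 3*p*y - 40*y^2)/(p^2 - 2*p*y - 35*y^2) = (-p + 8*y)/(-p + 7*y)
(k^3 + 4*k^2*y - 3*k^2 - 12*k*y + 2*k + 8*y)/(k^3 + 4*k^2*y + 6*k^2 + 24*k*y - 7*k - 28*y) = (k - 2)/(k + 7)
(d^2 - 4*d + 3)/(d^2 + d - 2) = (d - 3)/(d + 2)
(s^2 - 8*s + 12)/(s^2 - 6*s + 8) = (s - 6)/(s - 4)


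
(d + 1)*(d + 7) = d^2 + 8*d + 7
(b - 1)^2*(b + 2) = b^3 - 3*b + 2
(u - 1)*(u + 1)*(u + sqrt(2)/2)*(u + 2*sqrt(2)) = u^4 + 5*sqrt(2)*u^3/2 + u^2 - 5*sqrt(2)*u/2 - 2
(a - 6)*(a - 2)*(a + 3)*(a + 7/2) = a^4 - 3*a^3/2 - 59*a^2/2 - 6*a + 126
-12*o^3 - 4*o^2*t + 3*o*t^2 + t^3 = (-2*o + t)*(2*o + t)*(3*o + t)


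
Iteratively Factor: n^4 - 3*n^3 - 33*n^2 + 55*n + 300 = (n - 5)*(n^3 + 2*n^2 - 23*n - 60) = (n - 5)^2*(n^2 + 7*n + 12) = (n - 5)^2*(n + 3)*(n + 4)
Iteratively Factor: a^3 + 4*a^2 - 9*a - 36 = (a + 3)*(a^2 + a - 12) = (a - 3)*(a + 3)*(a + 4)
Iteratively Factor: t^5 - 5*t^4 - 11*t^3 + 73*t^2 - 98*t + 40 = (t + 4)*(t^4 - 9*t^3 + 25*t^2 - 27*t + 10) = (t - 2)*(t + 4)*(t^3 - 7*t^2 + 11*t - 5) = (t - 5)*(t - 2)*(t + 4)*(t^2 - 2*t + 1) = (t - 5)*(t - 2)*(t - 1)*(t + 4)*(t - 1)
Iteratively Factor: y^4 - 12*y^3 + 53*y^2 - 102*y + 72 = (y - 2)*(y^3 - 10*y^2 + 33*y - 36) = (y - 4)*(y - 2)*(y^2 - 6*y + 9) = (y - 4)*(y - 3)*(y - 2)*(y - 3)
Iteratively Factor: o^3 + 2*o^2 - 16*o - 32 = (o + 4)*(o^2 - 2*o - 8) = (o + 2)*(o + 4)*(o - 4)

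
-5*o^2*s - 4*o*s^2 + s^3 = s*(-5*o + s)*(o + s)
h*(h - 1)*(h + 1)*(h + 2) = h^4 + 2*h^3 - h^2 - 2*h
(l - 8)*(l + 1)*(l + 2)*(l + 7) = l^4 + 2*l^3 - 57*l^2 - 170*l - 112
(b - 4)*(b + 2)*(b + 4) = b^3 + 2*b^2 - 16*b - 32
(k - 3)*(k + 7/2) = k^2 + k/2 - 21/2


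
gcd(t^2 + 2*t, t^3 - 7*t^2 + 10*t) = t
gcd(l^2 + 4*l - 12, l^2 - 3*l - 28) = 1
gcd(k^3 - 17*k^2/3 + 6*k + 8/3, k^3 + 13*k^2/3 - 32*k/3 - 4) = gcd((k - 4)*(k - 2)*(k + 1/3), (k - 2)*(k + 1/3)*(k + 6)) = k^2 - 5*k/3 - 2/3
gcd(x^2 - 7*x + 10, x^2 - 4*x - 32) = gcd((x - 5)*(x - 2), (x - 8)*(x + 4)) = 1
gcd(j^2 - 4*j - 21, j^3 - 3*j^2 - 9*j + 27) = j + 3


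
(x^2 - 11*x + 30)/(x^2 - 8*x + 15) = (x - 6)/(x - 3)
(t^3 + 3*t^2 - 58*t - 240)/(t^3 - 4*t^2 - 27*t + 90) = (t^2 - 2*t - 48)/(t^2 - 9*t + 18)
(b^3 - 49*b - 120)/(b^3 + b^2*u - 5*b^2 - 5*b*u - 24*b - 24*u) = (b + 5)/(b + u)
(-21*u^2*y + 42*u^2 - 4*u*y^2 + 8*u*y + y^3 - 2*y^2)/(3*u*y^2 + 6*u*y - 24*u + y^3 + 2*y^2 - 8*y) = (-7*u + y)/(y + 4)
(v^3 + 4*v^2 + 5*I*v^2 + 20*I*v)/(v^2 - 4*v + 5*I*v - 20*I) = v*(v + 4)/(v - 4)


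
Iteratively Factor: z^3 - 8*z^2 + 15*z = (z - 3)*(z^2 - 5*z) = (z - 5)*(z - 3)*(z)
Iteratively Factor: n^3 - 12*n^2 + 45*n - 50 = (n - 2)*(n^2 - 10*n + 25) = (n - 5)*(n - 2)*(n - 5)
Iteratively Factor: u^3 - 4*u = (u)*(u^2 - 4) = u*(u - 2)*(u + 2)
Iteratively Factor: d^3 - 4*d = (d + 2)*(d^2 - 2*d) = (d - 2)*(d + 2)*(d)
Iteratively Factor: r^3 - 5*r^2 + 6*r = (r)*(r^2 - 5*r + 6) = r*(r - 2)*(r - 3)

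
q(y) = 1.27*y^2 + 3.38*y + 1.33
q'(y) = 2.54*y + 3.38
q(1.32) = 8.00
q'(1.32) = 6.73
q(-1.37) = -0.92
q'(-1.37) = -0.10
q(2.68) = 19.51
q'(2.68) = 10.19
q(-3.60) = 5.62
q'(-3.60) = -5.76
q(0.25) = 2.25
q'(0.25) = 4.02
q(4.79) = 46.66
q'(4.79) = 15.55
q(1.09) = 6.52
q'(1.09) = 6.15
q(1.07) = 6.40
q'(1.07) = 6.10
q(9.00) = 134.62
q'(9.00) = 26.24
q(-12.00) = 143.65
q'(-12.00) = -27.10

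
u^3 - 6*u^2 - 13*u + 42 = (u - 7)*(u - 2)*(u + 3)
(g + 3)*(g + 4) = g^2 + 7*g + 12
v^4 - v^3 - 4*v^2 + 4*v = v*(v - 2)*(v - 1)*(v + 2)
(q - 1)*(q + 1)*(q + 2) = q^3 + 2*q^2 - q - 2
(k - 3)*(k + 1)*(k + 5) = k^3 + 3*k^2 - 13*k - 15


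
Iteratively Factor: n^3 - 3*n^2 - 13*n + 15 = (n - 5)*(n^2 + 2*n - 3) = (n - 5)*(n + 3)*(n - 1)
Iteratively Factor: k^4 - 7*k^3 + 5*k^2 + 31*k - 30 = (k - 3)*(k^3 - 4*k^2 - 7*k + 10) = (k - 3)*(k - 1)*(k^2 - 3*k - 10) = (k - 3)*(k - 1)*(k + 2)*(k - 5)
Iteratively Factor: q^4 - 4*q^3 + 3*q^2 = (q - 3)*(q^3 - q^2) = q*(q - 3)*(q^2 - q) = q^2*(q - 3)*(q - 1)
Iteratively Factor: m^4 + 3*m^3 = (m)*(m^3 + 3*m^2) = m^2*(m^2 + 3*m) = m^3*(m + 3)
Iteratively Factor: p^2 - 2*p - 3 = (p + 1)*(p - 3)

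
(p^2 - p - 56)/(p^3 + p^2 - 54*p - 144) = (p + 7)/(p^2 + 9*p + 18)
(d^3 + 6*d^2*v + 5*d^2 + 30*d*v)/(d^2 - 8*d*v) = (d^2 + 6*d*v + 5*d + 30*v)/(d - 8*v)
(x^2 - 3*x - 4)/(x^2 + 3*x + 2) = (x - 4)/(x + 2)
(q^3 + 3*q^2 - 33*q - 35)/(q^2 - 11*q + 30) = (q^2 + 8*q + 7)/(q - 6)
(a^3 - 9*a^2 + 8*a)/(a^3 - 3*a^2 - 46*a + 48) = a/(a + 6)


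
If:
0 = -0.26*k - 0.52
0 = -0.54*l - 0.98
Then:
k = -2.00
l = -1.81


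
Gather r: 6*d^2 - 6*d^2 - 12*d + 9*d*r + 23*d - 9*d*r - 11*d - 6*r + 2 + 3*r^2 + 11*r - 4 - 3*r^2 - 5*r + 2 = 0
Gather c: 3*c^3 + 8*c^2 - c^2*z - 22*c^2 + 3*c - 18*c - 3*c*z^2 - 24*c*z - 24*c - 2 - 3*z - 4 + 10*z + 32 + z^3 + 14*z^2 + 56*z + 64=3*c^3 + c^2*(-z - 14) + c*(-3*z^2 - 24*z - 39) + z^3 + 14*z^2 + 63*z + 90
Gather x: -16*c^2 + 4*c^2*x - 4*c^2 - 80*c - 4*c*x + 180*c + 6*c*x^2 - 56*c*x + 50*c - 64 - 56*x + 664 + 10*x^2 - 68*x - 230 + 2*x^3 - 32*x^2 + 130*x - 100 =-20*c^2 + 150*c + 2*x^3 + x^2*(6*c - 22) + x*(4*c^2 - 60*c + 6) + 270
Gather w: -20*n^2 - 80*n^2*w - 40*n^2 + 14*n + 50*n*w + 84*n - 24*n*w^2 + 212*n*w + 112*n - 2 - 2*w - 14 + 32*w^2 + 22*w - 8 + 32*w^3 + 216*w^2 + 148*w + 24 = -60*n^2 + 210*n + 32*w^3 + w^2*(248 - 24*n) + w*(-80*n^2 + 262*n + 168)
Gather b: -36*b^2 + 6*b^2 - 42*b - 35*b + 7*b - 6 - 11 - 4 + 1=-30*b^2 - 70*b - 20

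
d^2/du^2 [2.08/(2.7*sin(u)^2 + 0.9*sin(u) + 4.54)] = (-60.6528*sin(u)^4 - 15.1632*sin(u)^3 + 191.28096*sin(u)^2 + 38.82528*sin(u) - 47.62368)/(2.7*sin(u)^2 + 0.9*sin(u) + 4.54)^3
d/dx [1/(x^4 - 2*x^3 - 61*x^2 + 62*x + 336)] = 2*(-2*x^3 + 3*x^2 + 61*x - 31)/(x^4 - 2*x^3 - 61*x^2 + 62*x + 336)^2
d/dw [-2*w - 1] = -2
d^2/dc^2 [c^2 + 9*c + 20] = 2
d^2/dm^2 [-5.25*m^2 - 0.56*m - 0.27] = -10.5000000000000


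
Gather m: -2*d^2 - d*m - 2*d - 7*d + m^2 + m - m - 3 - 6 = -2*d^2 - d*m - 9*d + m^2 - 9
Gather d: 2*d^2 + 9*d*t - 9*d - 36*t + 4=2*d^2 + d*(9*t - 9) - 36*t + 4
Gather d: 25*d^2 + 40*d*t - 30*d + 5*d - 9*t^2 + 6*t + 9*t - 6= 25*d^2 + d*(40*t - 25) - 9*t^2 + 15*t - 6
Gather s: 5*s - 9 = 5*s - 9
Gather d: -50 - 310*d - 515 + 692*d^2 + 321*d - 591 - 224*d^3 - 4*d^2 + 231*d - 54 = -224*d^3 + 688*d^2 + 242*d - 1210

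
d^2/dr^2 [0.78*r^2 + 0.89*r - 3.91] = 1.56000000000000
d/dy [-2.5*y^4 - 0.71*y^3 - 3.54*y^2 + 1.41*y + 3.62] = -10.0*y^3 - 2.13*y^2 - 7.08*y + 1.41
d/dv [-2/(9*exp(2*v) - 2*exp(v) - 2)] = (36*exp(v) - 4)*exp(v)/(-9*exp(2*v) + 2*exp(v) + 2)^2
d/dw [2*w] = 2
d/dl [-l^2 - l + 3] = -2*l - 1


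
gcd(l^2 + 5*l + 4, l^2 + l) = l + 1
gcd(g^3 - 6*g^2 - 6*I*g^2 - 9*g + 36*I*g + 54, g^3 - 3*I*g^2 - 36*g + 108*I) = g^2 + g*(-6 - 3*I) + 18*I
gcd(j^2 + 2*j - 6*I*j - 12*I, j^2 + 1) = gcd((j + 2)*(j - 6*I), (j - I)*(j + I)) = 1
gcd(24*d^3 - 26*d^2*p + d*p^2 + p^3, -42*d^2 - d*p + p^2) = 6*d + p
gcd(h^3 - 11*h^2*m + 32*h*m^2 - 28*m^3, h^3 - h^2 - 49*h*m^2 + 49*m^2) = h - 7*m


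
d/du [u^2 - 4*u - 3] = 2*u - 4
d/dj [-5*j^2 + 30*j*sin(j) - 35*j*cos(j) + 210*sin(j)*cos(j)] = 35*j*sin(j) + 30*j*cos(j) - 10*j + 30*sin(j) - 35*cos(j) + 210*cos(2*j)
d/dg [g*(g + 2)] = 2*g + 2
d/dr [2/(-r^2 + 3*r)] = 2*(2*r - 3)/(r^2*(r - 3)^2)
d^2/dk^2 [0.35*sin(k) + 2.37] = -0.35*sin(k)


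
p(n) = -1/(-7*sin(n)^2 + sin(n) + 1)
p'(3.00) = 0.96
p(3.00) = -1.00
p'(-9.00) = -17.08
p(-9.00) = 1.66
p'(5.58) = 1.16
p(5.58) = 0.39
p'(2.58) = 26.67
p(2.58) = 2.21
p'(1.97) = 0.29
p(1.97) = 0.25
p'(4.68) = -0.01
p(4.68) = 0.14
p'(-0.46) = 9.53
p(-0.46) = 1.21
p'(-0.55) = 3.44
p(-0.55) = 0.70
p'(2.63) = 144.17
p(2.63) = 5.31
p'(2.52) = 9.28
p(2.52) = 1.26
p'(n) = -(14*sin(n)*cos(n) - cos(n))/(-7*sin(n)^2 + sin(n) + 1)^2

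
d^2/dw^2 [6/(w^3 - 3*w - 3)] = 36*(-w*(-w^3 + 3*w + 3) - 3*(w^2 - 1)^2)/(-w^3 + 3*w + 3)^3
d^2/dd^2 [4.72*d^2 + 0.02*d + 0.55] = 9.44000000000000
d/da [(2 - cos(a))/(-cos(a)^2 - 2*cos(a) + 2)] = (cos(a)^2 - 4*cos(a) - 2)*sin(a)/(cos(a)^2 + 2*cos(a) - 2)^2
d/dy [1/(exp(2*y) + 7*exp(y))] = (-2*exp(y) - 7)*exp(-y)/(exp(y) + 7)^2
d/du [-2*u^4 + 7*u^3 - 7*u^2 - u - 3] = -8*u^3 + 21*u^2 - 14*u - 1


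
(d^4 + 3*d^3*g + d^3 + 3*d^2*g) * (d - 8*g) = d^5 - 5*d^4*g + d^4 - 24*d^3*g^2 - 5*d^3*g - 24*d^2*g^2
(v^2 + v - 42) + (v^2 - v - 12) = 2*v^2 - 54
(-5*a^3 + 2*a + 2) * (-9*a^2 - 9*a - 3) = 45*a^5 + 45*a^4 - 3*a^3 - 36*a^2 - 24*a - 6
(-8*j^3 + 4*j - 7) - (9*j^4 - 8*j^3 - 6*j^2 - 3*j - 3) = -9*j^4 + 6*j^2 + 7*j - 4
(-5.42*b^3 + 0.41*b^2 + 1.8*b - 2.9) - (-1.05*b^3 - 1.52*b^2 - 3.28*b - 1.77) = -4.37*b^3 + 1.93*b^2 + 5.08*b - 1.13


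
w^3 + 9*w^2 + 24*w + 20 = (w + 2)^2*(w + 5)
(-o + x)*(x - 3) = -o*x + 3*o + x^2 - 3*x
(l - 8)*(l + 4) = l^2 - 4*l - 32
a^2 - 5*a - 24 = (a - 8)*(a + 3)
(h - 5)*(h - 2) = h^2 - 7*h + 10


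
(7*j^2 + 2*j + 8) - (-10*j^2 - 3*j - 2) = 17*j^2 + 5*j + 10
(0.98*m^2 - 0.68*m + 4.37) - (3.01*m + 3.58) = 0.98*m^2 - 3.69*m + 0.79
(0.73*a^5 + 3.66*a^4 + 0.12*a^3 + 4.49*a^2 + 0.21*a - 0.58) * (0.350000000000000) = 0.2555*a^5 + 1.281*a^4 + 0.042*a^3 + 1.5715*a^2 + 0.0735*a - 0.203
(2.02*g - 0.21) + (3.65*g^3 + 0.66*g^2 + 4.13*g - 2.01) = 3.65*g^3 + 0.66*g^2 + 6.15*g - 2.22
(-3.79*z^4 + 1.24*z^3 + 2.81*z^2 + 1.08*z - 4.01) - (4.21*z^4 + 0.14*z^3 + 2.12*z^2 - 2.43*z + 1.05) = -8.0*z^4 + 1.1*z^3 + 0.69*z^2 + 3.51*z - 5.06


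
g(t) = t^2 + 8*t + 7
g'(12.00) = 32.00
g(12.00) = 247.00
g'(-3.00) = 2.00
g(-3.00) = -8.00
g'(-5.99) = -3.98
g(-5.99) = -5.04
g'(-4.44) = -0.88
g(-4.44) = -8.81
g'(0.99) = 9.98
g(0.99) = 15.90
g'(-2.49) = 3.02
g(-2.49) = -6.72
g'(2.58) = 13.16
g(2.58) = 34.30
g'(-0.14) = 7.72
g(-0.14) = 5.90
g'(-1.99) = 4.02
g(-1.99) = -4.96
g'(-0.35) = 7.30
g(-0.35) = 4.32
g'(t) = 2*t + 8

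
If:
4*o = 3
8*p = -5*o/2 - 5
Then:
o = 3/4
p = -55/64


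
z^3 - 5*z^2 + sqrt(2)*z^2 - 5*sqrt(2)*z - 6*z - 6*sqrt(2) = (z - 6)*(z + 1)*(z + sqrt(2))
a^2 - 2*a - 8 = (a - 4)*(a + 2)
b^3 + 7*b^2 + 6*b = b*(b + 1)*(b + 6)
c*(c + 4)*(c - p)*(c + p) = c^4 + 4*c^3 - c^2*p^2 - 4*c*p^2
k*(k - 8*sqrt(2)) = k^2 - 8*sqrt(2)*k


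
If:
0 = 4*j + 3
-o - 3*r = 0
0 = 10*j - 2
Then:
No Solution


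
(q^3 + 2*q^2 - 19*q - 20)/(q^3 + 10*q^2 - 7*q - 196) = (q^2 + 6*q + 5)/(q^2 + 14*q + 49)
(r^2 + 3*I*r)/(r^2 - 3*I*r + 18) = r/(r - 6*I)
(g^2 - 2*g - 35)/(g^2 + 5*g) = (g - 7)/g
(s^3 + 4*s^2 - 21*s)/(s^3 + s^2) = (s^2 + 4*s - 21)/(s*(s + 1))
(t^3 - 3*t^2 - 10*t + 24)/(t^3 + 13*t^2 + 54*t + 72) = (t^2 - 6*t + 8)/(t^2 + 10*t + 24)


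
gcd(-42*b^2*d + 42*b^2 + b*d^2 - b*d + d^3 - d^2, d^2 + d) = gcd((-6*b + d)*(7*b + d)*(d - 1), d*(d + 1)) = 1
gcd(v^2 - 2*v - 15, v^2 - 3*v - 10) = v - 5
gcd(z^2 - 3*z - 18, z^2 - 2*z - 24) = z - 6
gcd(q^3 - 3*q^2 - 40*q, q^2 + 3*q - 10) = q + 5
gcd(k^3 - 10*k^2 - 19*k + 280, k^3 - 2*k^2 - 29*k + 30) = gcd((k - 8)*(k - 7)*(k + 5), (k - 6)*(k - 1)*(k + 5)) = k + 5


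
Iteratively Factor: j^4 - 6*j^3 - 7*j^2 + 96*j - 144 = (j + 4)*(j^3 - 10*j^2 + 33*j - 36) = (j - 3)*(j + 4)*(j^2 - 7*j + 12) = (j - 3)^2*(j + 4)*(j - 4)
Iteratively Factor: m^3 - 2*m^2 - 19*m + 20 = (m - 5)*(m^2 + 3*m - 4) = (m - 5)*(m - 1)*(m + 4)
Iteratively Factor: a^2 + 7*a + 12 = (a + 3)*(a + 4)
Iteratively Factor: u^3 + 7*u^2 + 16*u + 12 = (u + 2)*(u^2 + 5*u + 6) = (u + 2)*(u + 3)*(u + 2)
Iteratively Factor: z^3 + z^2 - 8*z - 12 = (z + 2)*(z^2 - z - 6) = (z - 3)*(z + 2)*(z + 2)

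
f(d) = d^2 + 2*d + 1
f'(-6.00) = -10.00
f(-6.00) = 25.00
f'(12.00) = 26.00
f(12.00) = 169.00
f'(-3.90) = -5.80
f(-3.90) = 8.41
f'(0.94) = 3.88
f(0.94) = 3.76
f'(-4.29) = -6.58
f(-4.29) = 10.82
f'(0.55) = 3.10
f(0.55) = 2.40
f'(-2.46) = -2.92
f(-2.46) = 2.13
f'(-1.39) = -0.78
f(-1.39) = 0.15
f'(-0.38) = 1.24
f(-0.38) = 0.38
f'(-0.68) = 0.64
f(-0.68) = 0.10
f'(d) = 2*d + 2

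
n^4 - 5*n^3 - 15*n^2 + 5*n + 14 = (n - 7)*(n - 1)*(n + 1)*(n + 2)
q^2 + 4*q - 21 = (q - 3)*(q + 7)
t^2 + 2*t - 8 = (t - 2)*(t + 4)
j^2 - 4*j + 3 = (j - 3)*(j - 1)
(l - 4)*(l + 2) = l^2 - 2*l - 8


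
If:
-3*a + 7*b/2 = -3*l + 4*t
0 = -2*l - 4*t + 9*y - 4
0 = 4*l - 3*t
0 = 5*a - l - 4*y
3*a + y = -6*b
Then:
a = 252/2221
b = -1024/11105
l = -3156/11105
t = -4208/11105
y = 2364/11105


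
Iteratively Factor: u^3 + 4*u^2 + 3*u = (u)*(u^2 + 4*u + 3) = u*(u + 1)*(u + 3)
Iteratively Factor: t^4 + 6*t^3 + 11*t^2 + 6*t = (t + 1)*(t^3 + 5*t^2 + 6*t) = (t + 1)*(t + 2)*(t^2 + 3*t) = t*(t + 1)*(t + 2)*(t + 3)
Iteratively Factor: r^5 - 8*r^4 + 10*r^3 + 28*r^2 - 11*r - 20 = (r + 1)*(r^4 - 9*r^3 + 19*r^2 + 9*r - 20) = (r - 5)*(r + 1)*(r^3 - 4*r^2 - r + 4) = (r - 5)*(r - 1)*(r + 1)*(r^2 - 3*r - 4) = (r - 5)*(r - 4)*(r - 1)*(r + 1)*(r + 1)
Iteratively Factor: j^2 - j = (j)*(j - 1)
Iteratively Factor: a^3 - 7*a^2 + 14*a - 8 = (a - 4)*(a^2 - 3*a + 2) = (a - 4)*(a - 2)*(a - 1)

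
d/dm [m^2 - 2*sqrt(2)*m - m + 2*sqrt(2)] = 2*m - 2*sqrt(2) - 1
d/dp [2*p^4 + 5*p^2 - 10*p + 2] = 8*p^3 + 10*p - 10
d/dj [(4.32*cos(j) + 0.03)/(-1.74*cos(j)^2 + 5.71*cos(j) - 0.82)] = (-7.5168*cos(j)^2 - 0.104399999999998*cos(j) + 3.7137)*sin(j)/(3.0276*cos(j)^4 - 19.8708*cos(j)^3 + 35.4577*cos(j)^2 - 9.3644*cos(j) + 0.6724)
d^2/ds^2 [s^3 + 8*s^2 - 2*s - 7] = 6*s + 16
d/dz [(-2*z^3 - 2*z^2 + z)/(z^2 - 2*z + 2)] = (-2*z^4 + 8*z^3 - 9*z^2 - 8*z + 2)/(z^4 - 4*z^3 + 8*z^2 - 8*z + 4)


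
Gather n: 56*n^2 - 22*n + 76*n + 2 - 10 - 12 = 56*n^2 + 54*n - 20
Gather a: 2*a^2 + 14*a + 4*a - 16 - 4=2*a^2 + 18*a - 20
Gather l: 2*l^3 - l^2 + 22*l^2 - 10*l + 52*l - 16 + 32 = 2*l^3 + 21*l^2 + 42*l + 16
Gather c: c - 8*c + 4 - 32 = -7*c - 28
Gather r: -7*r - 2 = -7*r - 2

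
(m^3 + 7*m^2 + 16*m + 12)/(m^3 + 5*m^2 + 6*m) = (m + 2)/m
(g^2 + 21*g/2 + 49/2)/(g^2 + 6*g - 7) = (g + 7/2)/(g - 1)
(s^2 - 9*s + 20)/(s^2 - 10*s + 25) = (s - 4)/(s - 5)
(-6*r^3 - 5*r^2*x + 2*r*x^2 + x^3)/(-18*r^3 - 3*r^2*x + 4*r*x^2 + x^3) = (r + x)/(3*r + x)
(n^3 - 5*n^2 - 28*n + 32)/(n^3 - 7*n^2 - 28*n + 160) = (n^2 + 3*n - 4)/(n^2 + n - 20)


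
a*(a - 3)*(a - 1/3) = a^3 - 10*a^2/3 + a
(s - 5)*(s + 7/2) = s^2 - 3*s/2 - 35/2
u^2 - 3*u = u*(u - 3)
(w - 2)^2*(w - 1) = w^3 - 5*w^2 + 8*w - 4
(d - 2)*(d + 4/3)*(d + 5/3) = d^3 + d^2 - 34*d/9 - 40/9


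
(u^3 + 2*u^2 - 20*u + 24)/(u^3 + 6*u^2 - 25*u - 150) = (u^2 - 4*u + 4)/(u^2 - 25)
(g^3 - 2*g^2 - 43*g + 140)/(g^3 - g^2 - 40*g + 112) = (g - 5)/(g - 4)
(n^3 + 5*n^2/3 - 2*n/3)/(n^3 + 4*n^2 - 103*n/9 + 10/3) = 3*n*(n + 2)/(3*n^2 + 13*n - 30)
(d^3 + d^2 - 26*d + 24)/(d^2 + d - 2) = (d^2 + 2*d - 24)/(d + 2)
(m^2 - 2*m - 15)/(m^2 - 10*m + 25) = (m + 3)/(m - 5)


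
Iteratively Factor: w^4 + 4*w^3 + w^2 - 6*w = (w)*(w^3 + 4*w^2 + w - 6) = w*(w - 1)*(w^2 + 5*w + 6) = w*(w - 1)*(w + 2)*(w + 3)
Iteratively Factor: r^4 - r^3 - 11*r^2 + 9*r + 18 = (r + 1)*(r^3 - 2*r^2 - 9*r + 18) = (r - 3)*(r + 1)*(r^2 + r - 6) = (r - 3)*(r - 2)*(r + 1)*(r + 3)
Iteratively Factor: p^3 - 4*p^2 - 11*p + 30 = (p + 3)*(p^2 - 7*p + 10) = (p - 2)*(p + 3)*(p - 5)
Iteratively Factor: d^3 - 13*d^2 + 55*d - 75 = (d - 5)*(d^2 - 8*d + 15) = (d - 5)^2*(d - 3)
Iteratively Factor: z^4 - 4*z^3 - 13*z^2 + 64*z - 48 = (z - 1)*(z^3 - 3*z^2 - 16*z + 48) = (z - 4)*(z - 1)*(z^2 + z - 12) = (z - 4)*(z - 1)*(z + 4)*(z - 3)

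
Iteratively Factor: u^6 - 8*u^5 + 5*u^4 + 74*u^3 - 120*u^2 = (u + 3)*(u^5 - 11*u^4 + 38*u^3 - 40*u^2) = (u - 2)*(u + 3)*(u^4 - 9*u^3 + 20*u^2) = u*(u - 2)*(u + 3)*(u^3 - 9*u^2 + 20*u) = u*(u - 5)*(u - 2)*(u + 3)*(u^2 - 4*u) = u*(u - 5)*(u - 4)*(u - 2)*(u + 3)*(u)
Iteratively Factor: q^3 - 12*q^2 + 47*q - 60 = (q - 4)*(q^2 - 8*q + 15) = (q - 5)*(q - 4)*(q - 3)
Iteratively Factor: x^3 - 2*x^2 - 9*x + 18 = (x + 3)*(x^2 - 5*x + 6) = (x - 2)*(x + 3)*(x - 3)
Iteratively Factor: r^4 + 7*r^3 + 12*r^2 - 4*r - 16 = (r - 1)*(r^3 + 8*r^2 + 20*r + 16) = (r - 1)*(r + 2)*(r^2 + 6*r + 8) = (r - 1)*(r + 2)*(r + 4)*(r + 2)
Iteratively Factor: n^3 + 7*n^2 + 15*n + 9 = (n + 3)*(n^2 + 4*n + 3) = (n + 1)*(n + 3)*(n + 3)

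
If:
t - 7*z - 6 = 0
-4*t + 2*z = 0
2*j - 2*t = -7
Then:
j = -103/26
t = -6/13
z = -12/13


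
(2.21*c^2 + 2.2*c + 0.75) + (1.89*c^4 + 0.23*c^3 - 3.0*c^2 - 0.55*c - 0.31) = 1.89*c^4 + 0.23*c^3 - 0.79*c^2 + 1.65*c + 0.44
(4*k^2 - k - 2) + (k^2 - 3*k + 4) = 5*k^2 - 4*k + 2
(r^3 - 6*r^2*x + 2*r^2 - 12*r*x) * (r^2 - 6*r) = r^5 - 6*r^4*x - 4*r^4 + 24*r^3*x - 12*r^3 + 72*r^2*x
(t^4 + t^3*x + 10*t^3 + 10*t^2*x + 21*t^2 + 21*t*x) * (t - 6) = t^5 + t^4*x + 4*t^4 + 4*t^3*x - 39*t^3 - 39*t^2*x - 126*t^2 - 126*t*x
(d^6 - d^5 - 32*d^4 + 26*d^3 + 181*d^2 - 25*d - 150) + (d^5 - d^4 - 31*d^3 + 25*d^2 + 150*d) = d^6 - 33*d^4 - 5*d^3 + 206*d^2 + 125*d - 150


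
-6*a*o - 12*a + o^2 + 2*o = (-6*a + o)*(o + 2)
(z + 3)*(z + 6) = z^2 + 9*z + 18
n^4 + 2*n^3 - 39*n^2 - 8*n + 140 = (n - 5)*(n - 2)*(n + 2)*(n + 7)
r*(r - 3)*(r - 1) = r^3 - 4*r^2 + 3*r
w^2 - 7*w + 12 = (w - 4)*(w - 3)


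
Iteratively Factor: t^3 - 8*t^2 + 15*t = (t - 3)*(t^2 - 5*t) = t*(t - 3)*(t - 5)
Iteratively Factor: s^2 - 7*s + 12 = (s - 3)*(s - 4)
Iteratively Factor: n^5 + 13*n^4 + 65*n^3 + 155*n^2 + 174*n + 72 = (n + 3)*(n^4 + 10*n^3 + 35*n^2 + 50*n + 24) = (n + 2)*(n + 3)*(n^3 + 8*n^2 + 19*n + 12) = (n + 2)*(n + 3)*(n + 4)*(n^2 + 4*n + 3) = (n + 2)*(n + 3)^2*(n + 4)*(n + 1)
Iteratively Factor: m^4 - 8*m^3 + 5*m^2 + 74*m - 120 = (m - 5)*(m^3 - 3*m^2 - 10*m + 24) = (m - 5)*(m - 4)*(m^2 + m - 6) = (m - 5)*(m - 4)*(m - 2)*(m + 3)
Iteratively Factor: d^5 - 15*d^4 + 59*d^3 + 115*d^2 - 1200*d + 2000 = (d - 4)*(d^4 - 11*d^3 + 15*d^2 + 175*d - 500) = (d - 5)*(d - 4)*(d^3 - 6*d^2 - 15*d + 100) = (d - 5)^2*(d - 4)*(d^2 - d - 20) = (d - 5)^2*(d - 4)*(d + 4)*(d - 5)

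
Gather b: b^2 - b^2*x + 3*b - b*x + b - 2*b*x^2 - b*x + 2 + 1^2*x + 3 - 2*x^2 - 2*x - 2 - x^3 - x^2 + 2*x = b^2*(1 - x) + b*(-2*x^2 - 2*x + 4) - x^3 - 3*x^2 + x + 3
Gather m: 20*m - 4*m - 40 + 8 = 16*m - 32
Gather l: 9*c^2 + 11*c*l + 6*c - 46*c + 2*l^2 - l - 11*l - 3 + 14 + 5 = 9*c^2 - 40*c + 2*l^2 + l*(11*c - 12) + 16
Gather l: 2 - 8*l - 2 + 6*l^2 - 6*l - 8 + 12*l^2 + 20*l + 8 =18*l^2 + 6*l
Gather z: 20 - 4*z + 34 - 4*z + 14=68 - 8*z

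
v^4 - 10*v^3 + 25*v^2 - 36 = (v - 6)*(v - 3)*(v - 2)*(v + 1)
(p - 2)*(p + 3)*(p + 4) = p^3 + 5*p^2 - 2*p - 24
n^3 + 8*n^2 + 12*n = n*(n + 2)*(n + 6)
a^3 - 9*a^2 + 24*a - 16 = (a - 4)^2*(a - 1)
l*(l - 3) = l^2 - 3*l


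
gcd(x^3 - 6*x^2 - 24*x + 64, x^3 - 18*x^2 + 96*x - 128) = x^2 - 10*x + 16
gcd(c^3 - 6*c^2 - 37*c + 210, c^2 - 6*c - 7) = c - 7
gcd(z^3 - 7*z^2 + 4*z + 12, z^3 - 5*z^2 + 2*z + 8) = z^2 - z - 2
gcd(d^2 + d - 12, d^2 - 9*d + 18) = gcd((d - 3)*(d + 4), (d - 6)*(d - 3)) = d - 3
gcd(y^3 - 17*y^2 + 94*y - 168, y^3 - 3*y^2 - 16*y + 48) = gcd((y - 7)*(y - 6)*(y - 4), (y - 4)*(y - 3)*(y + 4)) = y - 4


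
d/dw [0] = 0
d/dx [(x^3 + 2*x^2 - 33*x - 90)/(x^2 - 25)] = (x^2 - 10*x + 33)/(x^2 - 10*x + 25)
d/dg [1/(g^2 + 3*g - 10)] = (-2*g - 3)/(g^2 + 3*g - 10)^2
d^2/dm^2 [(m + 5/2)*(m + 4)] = 2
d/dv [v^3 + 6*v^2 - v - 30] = 3*v^2 + 12*v - 1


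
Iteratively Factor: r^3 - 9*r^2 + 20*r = (r - 5)*(r^2 - 4*r) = r*(r - 5)*(r - 4)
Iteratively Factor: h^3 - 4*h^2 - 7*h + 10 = (h - 5)*(h^2 + h - 2) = (h - 5)*(h - 1)*(h + 2)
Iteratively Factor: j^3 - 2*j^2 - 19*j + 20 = (j - 1)*(j^2 - j - 20) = (j - 5)*(j - 1)*(j + 4)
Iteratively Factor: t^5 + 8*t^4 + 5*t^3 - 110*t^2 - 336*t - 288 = (t - 4)*(t^4 + 12*t^3 + 53*t^2 + 102*t + 72) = (t - 4)*(t + 3)*(t^3 + 9*t^2 + 26*t + 24) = (t - 4)*(t + 3)*(t + 4)*(t^2 + 5*t + 6) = (t - 4)*(t + 3)^2*(t + 4)*(t + 2)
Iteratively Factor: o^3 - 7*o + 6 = (o - 1)*(o^2 + o - 6) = (o - 2)*(o - 1)*(o + 3)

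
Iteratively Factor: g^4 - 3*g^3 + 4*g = (g + 1)*(g^3 - 4*g^2 + 4*g) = (g - 2)*(g + 1)*(g^2 - 2*g) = g*(g - 2)*(g + 1)*(g - 2)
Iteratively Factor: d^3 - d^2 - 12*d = (d)*(d^2 - d - 12) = d*(d + 3)*(d - 4)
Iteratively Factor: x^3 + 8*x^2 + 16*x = (x)*(x^2 + 8*x + 16) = x*(x + 4)*(x + 4)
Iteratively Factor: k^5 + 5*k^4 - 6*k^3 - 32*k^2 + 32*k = (k - 1)*(k^4 + 6*k^3 - 32*k) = (k - 1)*(k + 4)*(k^3 + 2*k^2 - 8*k) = k*(k - 1)*(k + 4)*(k^2 + 2*k - 8) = k*(k - 1)*(k + 4)^2*(k - 2)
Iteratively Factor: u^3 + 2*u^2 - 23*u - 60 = (u + 4)*(u^2 - 2*u - 15) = (u - 5)*(u + 4)*(u + 3)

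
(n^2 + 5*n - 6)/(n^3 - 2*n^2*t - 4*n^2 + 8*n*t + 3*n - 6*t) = (-n - 6)/(-n^2 + 2*n*t + 3*n - 6*t)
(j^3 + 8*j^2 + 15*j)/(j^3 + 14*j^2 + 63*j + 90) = j/(j + 6)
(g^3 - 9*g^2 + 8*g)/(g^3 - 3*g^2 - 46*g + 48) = g/(g + 6)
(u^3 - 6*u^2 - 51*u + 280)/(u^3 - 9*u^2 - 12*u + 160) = (u + 7)/(u + 4)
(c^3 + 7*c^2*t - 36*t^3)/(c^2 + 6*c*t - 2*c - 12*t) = (c^2 + c*t - 6*t^2)/(c - 2)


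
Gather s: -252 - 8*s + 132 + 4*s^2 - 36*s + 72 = 4*s^2 - 44*s - 48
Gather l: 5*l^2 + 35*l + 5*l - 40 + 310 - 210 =5*l^2 + 40*l + 60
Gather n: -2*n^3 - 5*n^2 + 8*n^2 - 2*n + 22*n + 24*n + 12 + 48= -2*n^3 + 3*n^2 + 44*n + 60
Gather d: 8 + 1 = 9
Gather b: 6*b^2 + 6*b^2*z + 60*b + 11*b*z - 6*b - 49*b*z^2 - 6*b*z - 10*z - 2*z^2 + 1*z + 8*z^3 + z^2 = b^2*(6*z + 6) + b*(-49*z^2 + 5*z + 54) + 8*z^3 - z^2 - 9*z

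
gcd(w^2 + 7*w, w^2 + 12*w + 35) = w + 7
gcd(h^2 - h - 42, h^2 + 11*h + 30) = h + 6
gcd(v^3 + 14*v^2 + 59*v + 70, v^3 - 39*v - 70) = v^2 + 7*v + 10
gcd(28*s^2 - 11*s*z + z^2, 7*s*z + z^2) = 1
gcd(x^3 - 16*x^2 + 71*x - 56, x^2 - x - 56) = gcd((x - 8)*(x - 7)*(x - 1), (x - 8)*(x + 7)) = x - 8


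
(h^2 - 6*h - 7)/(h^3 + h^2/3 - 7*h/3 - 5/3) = 3*(h - 7)/(3*h^2 - 2*h - 5)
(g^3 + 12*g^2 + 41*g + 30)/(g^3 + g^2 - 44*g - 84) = (g^2 + 6*g + 5)/(g^2 - 5*g - 14)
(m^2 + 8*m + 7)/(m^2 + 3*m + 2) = (m + 7)/(m + 2)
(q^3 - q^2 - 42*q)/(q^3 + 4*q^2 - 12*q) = (q - 7)/(q - 2)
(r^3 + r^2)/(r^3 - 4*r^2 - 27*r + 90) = r^2*(r + 1)/(r^3 - 4*r^2 - 27*r + 90)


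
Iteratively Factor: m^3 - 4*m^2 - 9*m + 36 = (m - 3)*(m^2 - m - 12) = (m - 4)*(m - 3)*(m + 3)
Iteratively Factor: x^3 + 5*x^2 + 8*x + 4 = (x + 2)*(x^2 + 3*x + 2) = (x + 2)^2*(x + 1)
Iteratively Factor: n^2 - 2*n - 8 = (n - 4)*(n + 2)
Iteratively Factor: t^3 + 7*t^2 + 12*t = (t)*(t^2 + 7*t + 12) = t*(t + 3)*(t + 4)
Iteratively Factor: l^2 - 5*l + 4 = (l - 1)*(l - 4)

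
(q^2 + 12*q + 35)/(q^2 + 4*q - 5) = (q + 7)/(q - 1)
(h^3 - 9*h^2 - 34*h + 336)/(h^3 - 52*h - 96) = (h - 7)/(h + 2)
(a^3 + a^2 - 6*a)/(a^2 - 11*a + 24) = a*(a^2 + a - 6)/(a^2 - 11*a + 24)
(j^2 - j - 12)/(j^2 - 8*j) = (j^2 - j - 12)/(j*(j - 8))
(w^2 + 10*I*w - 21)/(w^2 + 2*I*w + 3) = (w + 7*I)/(w - I)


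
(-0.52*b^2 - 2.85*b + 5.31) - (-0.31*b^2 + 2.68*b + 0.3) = -0.21*b^2 - 5.53*b + 5.01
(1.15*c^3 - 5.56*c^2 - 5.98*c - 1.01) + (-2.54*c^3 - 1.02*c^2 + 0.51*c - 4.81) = -1.39*c^3 - 6.58*c^2 - 5.47*c - 5.82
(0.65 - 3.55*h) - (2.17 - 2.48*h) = -1.07*h - 1.52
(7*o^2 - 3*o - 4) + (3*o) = 7*o^2 - 4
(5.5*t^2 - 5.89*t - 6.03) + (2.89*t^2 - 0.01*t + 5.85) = 8.39*t^2 - 5.9*t - 0.180000000000001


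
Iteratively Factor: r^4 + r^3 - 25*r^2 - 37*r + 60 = (r - 1)*(r^3 + 2*r^2 - 23*r - 60) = (r - 1)*(r + 4)*(r^2 - 2*r - 15) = (r - 1)*(r + 3)*(r + 4)*(r - 5)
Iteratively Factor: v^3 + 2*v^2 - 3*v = (v - 1)*(v^2 + 3*v) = (v - 1)*(v + 3)*(v)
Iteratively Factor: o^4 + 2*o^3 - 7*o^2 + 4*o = (o - 1)*(o^3 + 3*o^2 - 4*o) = (o - 1)^2*(o^2 + 4*o) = o*(o - 1)^2*(o + 4)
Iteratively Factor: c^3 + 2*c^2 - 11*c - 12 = (c + 4)*(c^2 - 2*c - 3) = (c + 1)*(c + 4)*(c - 3)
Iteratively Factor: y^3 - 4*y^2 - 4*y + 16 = (y - 2)*(y^2 - 2*y - 8) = (y - 4)*(y - 2)*(y + 2)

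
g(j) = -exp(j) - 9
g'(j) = -exp(j)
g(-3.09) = -9.05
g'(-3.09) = -0.05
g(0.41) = -10.51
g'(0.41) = -1.51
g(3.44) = -40.19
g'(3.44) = -31.19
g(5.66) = -296.15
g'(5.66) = -287.15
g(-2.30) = -9.10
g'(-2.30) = -0.10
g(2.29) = -18.87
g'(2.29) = -9.87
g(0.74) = -11.10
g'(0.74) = -2.10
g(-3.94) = -9.02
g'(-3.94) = -0.02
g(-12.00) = -9.00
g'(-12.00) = 0.00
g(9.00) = -8112.08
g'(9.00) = -8103.08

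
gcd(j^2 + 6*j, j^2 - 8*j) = j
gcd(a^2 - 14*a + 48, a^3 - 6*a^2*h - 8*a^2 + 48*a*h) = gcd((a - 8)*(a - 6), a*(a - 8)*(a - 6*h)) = a - 8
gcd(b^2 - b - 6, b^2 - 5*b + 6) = b - 3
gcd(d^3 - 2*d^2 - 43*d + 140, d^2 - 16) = d - 4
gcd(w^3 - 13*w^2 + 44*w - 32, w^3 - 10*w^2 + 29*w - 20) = w^2 - 5*w + 4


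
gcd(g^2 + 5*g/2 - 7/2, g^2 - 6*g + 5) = g - 1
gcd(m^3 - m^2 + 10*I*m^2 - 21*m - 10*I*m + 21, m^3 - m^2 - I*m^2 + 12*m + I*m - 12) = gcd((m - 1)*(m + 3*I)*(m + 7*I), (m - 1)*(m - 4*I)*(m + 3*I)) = m^2 + m*(-1 + 3*I) - 3*I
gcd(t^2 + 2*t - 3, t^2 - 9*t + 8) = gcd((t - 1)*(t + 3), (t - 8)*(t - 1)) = t - 1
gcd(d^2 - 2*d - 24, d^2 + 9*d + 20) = d + 4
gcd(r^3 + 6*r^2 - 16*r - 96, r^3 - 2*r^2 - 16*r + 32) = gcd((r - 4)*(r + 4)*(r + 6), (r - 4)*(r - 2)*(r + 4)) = r^2 - 16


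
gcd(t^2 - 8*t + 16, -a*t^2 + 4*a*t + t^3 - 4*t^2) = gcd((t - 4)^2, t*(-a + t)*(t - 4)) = t - 4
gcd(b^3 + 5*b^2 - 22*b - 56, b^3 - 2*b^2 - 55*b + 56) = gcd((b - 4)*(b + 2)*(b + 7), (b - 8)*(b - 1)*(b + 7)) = b + 7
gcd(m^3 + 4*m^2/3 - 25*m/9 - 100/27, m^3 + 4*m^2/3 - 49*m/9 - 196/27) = m + 4/3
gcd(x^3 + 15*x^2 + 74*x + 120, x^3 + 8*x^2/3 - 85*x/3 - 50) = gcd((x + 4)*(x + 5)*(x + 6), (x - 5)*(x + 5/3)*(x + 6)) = x + 6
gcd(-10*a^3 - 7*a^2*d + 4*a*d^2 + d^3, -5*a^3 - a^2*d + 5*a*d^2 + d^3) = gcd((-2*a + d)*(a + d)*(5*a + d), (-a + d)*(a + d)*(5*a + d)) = 5*a^2 + 6*a*d + d^2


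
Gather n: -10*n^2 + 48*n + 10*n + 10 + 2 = -10*n^2 + 58*n + 12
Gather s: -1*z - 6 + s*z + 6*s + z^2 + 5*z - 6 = s*(z + 6) + z^2 + 4*z - 12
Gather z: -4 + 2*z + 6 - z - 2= z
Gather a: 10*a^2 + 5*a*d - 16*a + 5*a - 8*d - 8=10*a^2 + a*(5*d - 11) - 8*d - 8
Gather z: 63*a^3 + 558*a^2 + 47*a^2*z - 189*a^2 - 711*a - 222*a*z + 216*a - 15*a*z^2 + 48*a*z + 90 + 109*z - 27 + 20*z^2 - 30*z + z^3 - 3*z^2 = 63*a^3 + 369*a^2 - 495*a + z^3 + z^2*(17 - 15*a) + z*(47*a^2 - 174*a + 79) + 63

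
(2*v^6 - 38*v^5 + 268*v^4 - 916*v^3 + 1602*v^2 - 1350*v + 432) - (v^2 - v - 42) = 2*v^6 - 38*v^5 + 268*v^4 - 916*v^3 + 1601*v^2 - 1349*v + 474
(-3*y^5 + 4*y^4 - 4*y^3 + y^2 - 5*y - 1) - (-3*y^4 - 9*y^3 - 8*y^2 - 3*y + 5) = -3*y^5 + 7*y^4 + 5*y^3 + 9*y^2 - 2*y - 6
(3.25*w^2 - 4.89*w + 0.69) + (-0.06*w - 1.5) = 3.25*w^2 - 4.95*w - 0.81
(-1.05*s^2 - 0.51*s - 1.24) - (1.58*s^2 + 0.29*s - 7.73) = -2.63*s^2 - 0.8*s + 6.49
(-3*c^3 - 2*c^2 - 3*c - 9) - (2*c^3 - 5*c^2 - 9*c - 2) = -5*c^3 + 3*c^2 + 6*c - 7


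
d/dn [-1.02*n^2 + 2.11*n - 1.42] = 2.11 - 2.04*n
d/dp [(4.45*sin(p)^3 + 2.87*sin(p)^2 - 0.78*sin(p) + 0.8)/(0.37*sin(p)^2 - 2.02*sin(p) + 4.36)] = (1.6465*sin(p)^4 - 17.978*sin(p)^3 + 52.6972*sin(p)^2 + 24.4344*sin(p) - 1.7848)*cos(p)/(0.1369*sin(p)^4 - 1.4948*sin(p)^3 + 7.3068*sin(p)^2 - 17.6144*sin(p) + 19.0096)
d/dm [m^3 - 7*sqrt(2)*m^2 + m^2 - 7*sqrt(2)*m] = 3*m^2 - 14*sqrt(2)*m + 2*m - 7*sqrt(2)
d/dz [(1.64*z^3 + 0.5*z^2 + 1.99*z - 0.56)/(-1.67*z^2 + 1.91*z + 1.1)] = (-2.7388*z^4 + 6.2648*z^3 + 9.6903*z^2 - 0.7704*z + 3.2586)/(2.7889*z^4 - 6.3794*z^3 - 0.0259*z^2 + 4.202*z + 1.21)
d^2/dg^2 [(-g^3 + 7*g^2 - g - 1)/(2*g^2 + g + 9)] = 2*(-g^3 - 417*g^2 - 195*g + 593)/(8*g^6 + 12*g^5 + 114*g^4 + 109*g^3 + 513*g^2 + 243*g + 729)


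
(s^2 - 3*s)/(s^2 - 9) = s/(s + 3)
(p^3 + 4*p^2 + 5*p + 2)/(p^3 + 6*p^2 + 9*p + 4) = (p + 2)/(p + 4)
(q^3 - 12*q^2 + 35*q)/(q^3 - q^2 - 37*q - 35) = q*(q - 5)/(q^2 + 6*q + 5)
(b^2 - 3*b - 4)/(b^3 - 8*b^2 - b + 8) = (b - 4)/(b^2 - 9*b + 8)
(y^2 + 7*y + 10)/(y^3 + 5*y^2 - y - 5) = (y + 2)/(y^2 - 1)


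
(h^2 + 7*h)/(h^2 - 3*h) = (h + 7)/(h - 3)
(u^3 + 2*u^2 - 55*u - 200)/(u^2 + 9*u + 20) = (u^2 - 3*u - 40)/(u + 4)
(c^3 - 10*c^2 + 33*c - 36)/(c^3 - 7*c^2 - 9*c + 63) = (c^2 - 7*c + 12)/(c^2 - 4*c - 21)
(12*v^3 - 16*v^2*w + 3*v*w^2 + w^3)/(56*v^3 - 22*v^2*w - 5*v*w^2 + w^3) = (6*v^2 - 5*v*w - w^2)/(28*v^2 + 3*v*w - w^2)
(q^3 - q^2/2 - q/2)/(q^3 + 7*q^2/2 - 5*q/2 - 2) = q/(q + 4)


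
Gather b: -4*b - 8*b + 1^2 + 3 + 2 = 6 - 12*b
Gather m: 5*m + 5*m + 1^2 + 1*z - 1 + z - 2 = 10*m + 2*z - 2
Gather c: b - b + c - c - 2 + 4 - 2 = 0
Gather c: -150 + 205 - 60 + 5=0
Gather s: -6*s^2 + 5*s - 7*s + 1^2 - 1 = -6*s^2 - 2*s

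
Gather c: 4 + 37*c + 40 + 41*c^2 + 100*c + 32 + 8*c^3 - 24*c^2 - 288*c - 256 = 8*c^3 + 17*c^2 - 151*c - 180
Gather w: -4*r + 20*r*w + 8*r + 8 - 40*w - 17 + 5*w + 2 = 4*r + w*(20*r - 35) - 7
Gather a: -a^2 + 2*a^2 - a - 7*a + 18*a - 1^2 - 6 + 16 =a^2 + 10*a + 9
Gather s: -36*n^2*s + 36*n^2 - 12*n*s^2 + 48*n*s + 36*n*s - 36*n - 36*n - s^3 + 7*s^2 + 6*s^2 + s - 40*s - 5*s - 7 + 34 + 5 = 36*n^2 - 72*n - s^3 + s^2*(13 - 12*n) + s*(-36*n^2 + 84*n - 44) + 32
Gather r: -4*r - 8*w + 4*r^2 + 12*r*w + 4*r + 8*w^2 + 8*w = 4*r^2 + 12*r*w + 8*w^2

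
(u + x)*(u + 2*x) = u^2 + 3*u*x + 2*x^2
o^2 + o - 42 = (o - 6)*(o + 7)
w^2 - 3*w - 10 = (w - 5)*(w + 2)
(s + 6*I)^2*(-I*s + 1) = -I*s^3 + 13*s^2 + 48*I*s - 36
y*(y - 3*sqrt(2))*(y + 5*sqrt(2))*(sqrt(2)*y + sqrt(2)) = sqrt(2)*y^4 + sqrt(2)*y^3 + 4*y^3 - 30*sqrt(2)*y^2 + 4*y^2 - 30*sqrt(2)*y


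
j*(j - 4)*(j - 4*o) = j^3 - 4*j^2*o - 4*j^2 + 16*j*o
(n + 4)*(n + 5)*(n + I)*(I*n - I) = I*n^4 - n^3 + 8*I*n^3 - 8*n^2 + 11*I*n^2 - 11*n - 20*I*n + 20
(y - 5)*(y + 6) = y^2 + y - 30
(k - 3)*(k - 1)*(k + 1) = k^3 - 3*k^2 - k + 3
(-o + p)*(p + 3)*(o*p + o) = -o^2*p^2 - 4*o^2*p - 3*o^2 + o*p^3 + 4*o*p^2 + 3*o*p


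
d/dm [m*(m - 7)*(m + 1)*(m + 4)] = 4*m^3 - 6*m^2 - 62*m - 28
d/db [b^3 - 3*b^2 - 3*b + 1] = 3*b^2 - 6*b - 3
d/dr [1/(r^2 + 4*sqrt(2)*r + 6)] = 2*(-r - 2*sqrt(2))/(r^2 + 4*sqrt(2)*r + 6)^2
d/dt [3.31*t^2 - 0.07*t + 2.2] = 6.62*t - 0.07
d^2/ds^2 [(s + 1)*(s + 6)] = 2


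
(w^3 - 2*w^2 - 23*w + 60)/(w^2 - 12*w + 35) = (w^3 - 2*w^2 - 23*w + 60)/(w^2 - 12*w + 35)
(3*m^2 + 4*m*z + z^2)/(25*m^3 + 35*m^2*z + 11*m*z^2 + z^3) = (3*m + z)/(25*m^2 + 10*m*z + z^2)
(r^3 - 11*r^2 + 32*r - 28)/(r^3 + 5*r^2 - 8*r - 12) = (r^2 - 9*r + 14)/(r^2 + 7*r + 6)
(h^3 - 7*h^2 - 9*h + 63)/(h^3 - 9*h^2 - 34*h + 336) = (h^2 - 9)/(h^2 - 2*h - 48)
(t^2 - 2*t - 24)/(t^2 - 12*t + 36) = (t + 4)/(t - 6)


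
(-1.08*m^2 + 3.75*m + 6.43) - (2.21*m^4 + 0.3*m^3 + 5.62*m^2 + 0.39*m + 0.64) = -2.21*m^4 - 0.3*m^3 - 6.7*m^2 + 3.36*m + 5.79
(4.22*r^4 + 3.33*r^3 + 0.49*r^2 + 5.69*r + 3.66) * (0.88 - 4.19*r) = -17.6818*r^5 - 10.2391*r^4 + 0.8773*r^3 - 23.4099*r^2 - 10.3282*r + 3.2208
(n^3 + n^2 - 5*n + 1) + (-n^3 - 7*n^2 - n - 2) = -6*n^2 - 6*n - 1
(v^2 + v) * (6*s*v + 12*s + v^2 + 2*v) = 6*s*v^3 + 18*s*v^2 + 12*s*v + v^4 + 3*v^3 + 2*v^2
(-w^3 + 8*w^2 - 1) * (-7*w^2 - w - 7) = 7*w^5 - 55*w^4 - w^3 - 49*w^2 + w + 7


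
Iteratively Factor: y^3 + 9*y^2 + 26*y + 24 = (y + 4)*(y^2 + 5*y + 6) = (y + 2)*(y + 4)*(y + 3)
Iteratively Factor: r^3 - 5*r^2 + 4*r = (r)*(r^2 - 5*r + 4) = r*(r - 4)*(r - 1)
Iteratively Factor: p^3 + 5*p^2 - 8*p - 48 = (p + 4)*(p^2 + p - 12) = (p - 3)*(p + 4)*(p + 4)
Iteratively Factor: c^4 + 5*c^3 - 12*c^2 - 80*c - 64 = (c + 4)*(c^3 + c^2 - 16*c - 16) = (c - 4)*(c + 4)*(c^2 + 5*c + 4) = (c - 4)*(c + 4)^2*(c + 1)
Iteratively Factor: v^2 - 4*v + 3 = (v - 1)*(v - 3)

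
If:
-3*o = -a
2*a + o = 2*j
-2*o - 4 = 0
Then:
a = -6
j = -7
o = -2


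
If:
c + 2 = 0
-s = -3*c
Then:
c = -2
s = -6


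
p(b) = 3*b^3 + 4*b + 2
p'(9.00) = 733.00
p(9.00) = 2225.00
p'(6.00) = 328.00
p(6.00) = 674.00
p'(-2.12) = 44.45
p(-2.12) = -35.06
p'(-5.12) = 239.93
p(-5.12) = -421.13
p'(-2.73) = 71.08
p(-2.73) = -69.96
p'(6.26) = 356.69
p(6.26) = 762.98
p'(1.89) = 36.15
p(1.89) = 29.81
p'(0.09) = 4.07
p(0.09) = 2.36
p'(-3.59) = 119.99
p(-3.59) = -151.16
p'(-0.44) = 5.74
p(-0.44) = -0.02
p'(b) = 9*b^2 + 4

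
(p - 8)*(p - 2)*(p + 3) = p^3 - 7*p^2 - 14*p + 48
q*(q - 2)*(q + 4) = q^3 + 2*q^2 - 8*q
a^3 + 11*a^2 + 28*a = a*(a + 4)*(a + 7)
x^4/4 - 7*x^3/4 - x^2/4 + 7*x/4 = x*(x/4 + 1/4)*(x - 7)*(x - 1)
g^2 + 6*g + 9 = (g + 3)^2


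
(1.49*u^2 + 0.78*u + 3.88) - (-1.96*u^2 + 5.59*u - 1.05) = 3.45*u^2 - 4.81*u + 4.93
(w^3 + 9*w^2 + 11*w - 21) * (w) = w^4 + 9*w^3 + 11*w^2 - 21*w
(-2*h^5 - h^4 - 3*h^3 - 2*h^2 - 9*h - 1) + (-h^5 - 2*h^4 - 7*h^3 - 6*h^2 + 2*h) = -3*h^5 - 3*h^4 - 10*h^3 - 8*h^2 - 7*h - 1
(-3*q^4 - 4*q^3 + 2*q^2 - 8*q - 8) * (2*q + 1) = -6*q^5 - 11*q^4 - 14*q^2 - 24*q - 8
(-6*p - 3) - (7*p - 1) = -13*p - 2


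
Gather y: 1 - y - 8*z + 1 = -y - 8*z + 2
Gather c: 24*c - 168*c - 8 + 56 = 48 - 144*c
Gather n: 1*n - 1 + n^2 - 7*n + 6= n^2 - 6*n + 5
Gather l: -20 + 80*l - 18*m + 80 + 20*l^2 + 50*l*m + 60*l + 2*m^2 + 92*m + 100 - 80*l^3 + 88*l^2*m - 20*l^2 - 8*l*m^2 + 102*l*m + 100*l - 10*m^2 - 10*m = -80*l^3 + 88*l^2*m + l*(-8*m^2 + 152*m + 240) - 8*m^2 + 64*m + 160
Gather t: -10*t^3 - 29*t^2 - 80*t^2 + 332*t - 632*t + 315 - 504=-10*t^3 - 109*t^2 - 300*t - 189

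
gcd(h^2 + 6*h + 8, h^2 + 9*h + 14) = h + 2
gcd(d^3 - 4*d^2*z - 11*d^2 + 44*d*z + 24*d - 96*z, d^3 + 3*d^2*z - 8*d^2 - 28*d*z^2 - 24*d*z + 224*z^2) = -d^2 + 4*d*z + 8*d - 32*z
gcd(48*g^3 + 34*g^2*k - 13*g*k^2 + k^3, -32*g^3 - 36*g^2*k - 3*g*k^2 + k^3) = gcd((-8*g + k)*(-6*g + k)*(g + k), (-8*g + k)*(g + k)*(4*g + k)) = 8*g^2 + 7*g*k - k^2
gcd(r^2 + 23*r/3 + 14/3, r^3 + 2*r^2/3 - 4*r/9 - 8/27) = r + 2/3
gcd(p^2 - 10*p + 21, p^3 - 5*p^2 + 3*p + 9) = p - 3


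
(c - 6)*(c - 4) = c^2 - 10*c + 24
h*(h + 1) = h^2 + h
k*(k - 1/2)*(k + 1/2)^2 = k^4 + k^3/2 - k^2/4 - k/8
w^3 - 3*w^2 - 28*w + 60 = (w - 6)*(w - 2)*(w + 5)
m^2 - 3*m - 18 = (m - 6)*(m + 3)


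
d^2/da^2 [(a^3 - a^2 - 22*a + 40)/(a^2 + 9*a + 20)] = 96/(a^3 + 12*a^2 + 48*a + 64)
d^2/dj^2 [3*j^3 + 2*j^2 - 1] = 18*j + 4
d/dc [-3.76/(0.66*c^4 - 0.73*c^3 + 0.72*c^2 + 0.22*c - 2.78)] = (9.9264*c^3 - 8.2344*c^2 + 5.4144*c + 0.8272)/(0.66*c^4 - 0.73*c^3 + 0.72*c^2 + 0.22*c - 2.78)^2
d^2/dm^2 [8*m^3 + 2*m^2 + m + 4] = 48*m + 4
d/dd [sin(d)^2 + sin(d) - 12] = sin(2*d) + cos(d)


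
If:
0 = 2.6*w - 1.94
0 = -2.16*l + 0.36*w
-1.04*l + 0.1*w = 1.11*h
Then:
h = -0.05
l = 0.12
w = 0.75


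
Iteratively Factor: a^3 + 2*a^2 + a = (a + 1)*(a^2 + a) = (a + 1)^2*(a)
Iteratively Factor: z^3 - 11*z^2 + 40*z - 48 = (z - 4)*(z^2 - 7*z + 12) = (z - 4)*(z - 3)*(z - 4)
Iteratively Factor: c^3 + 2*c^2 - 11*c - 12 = (c + 1)*(c^2 + c - 12) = (c + 1)*(c + 4)*(c - 3)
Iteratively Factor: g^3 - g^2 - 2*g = (g - 2)*(g^2 + g) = (g - 2)*(g + 1)*(g)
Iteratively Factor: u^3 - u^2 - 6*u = (u)*(u^2 - u - 6) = u*(u + 2)*(u - 3)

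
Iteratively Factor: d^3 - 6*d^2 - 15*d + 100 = (d - 5)*(d^2 - d - 20) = (d - 5)^2*(d + 4)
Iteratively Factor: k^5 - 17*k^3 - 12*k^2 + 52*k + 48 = (k + 1)*(k^4 - k^3 - 16*k^2 + 4*k + 48) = (k - 2)*(k + 1)*(k^3 + k^2 - 14*k - 24) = (k - 2)*(k + 1)*(k + 3)*(k^2 - 2*k - 8) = (k - 4)*(k - 2)*(k + 1)*(k + 3)*(k + 2)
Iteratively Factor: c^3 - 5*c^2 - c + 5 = (c + 1)*(c^2 - 6*c + 5) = (c - 1)*(c + 1)*(c - 5)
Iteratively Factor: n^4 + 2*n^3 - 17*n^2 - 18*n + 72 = (n - 3)*(n^3 + 5*n^2 - 2*n - 24) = (n - 3)*(n + 4)*(n^2 + n - 6) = (n - 3)*(n - 2)*(n + 4)*(n + 3)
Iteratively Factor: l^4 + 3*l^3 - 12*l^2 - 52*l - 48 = (l - 4)*(l^3 + 7*l^2 + 16*l + 12) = (l - 4)*(l + 2)*(l^2 + 5*l + 6) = (l - 4)*(l + 2)^2*(l + 3)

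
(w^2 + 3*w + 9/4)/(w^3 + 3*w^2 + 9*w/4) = 1/w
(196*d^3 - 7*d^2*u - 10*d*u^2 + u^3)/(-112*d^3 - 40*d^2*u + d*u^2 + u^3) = (-7*d + u)/(4*d + u)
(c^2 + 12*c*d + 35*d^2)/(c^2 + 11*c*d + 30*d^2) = (c + 7*d)/(c + 6*d)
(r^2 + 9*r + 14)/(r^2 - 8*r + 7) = (r^2 + 9*r + 14)/(r^2 - 8*r + 7)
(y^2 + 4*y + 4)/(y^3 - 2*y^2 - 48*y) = (y^2 + 4*y + 4)/(y*(y^2 - 2*y - 48))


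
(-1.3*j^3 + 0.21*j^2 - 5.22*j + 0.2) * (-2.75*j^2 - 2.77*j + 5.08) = 3.575*j^5 + 3.0235*j^4 + 7.1693*j^3 + 14.9762*j^2 - 27.0716*j + 1.016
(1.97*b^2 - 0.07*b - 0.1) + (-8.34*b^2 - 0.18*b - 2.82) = -6.37*b^2 - 0.25*b - 2.92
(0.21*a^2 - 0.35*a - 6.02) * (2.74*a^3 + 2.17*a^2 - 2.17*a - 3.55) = 0.5754*a^5 - 0.5033*a^4 - 17.71*a^3 - 13.0494*a^2 + 14.3059*a + 21.371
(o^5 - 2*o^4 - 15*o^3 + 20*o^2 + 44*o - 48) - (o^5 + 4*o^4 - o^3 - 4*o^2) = -6*o^4 - 14*o^3 + 24*o^2 + 44*o - 48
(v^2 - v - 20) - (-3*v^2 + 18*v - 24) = 4*v^2 - 19*v + 4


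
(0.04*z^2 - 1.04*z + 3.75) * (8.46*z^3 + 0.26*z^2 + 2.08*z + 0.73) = 0.3384*z^5 - 8.788*z^4 + 31.5378*z^3 - 1.159*z^2 + 7.0408*z + 2.7375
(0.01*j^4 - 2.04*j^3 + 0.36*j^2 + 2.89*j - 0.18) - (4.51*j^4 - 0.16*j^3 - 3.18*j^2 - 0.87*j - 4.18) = -4.5*j^4 - 1.88*j^3 + 3.54*j^2 + 3.76*j + 4.0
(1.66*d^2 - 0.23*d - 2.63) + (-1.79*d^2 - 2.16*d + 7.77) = -0.13*d^2 - 2.39*d + 5.14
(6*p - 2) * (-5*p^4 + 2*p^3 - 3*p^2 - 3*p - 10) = -30*p^5 + 22*p^4 - 22*p^3 - 12*p^2 - 54*p + 20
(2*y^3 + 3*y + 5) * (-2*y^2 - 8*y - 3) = -4*y^5 - 16*y^4 - 12*y^3 - 34*y^2 - 49*y - 15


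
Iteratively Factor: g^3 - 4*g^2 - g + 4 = (g - 1)*(g^2 - 3*g - 4) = (g - 4)*(g - 1)*(g + 1)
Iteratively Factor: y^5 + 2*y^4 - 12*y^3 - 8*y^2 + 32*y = (y - 2)*(y^4 + 4*y^3 - 4*y^2 - 16*y) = y*(y - 2)*(y^3 + 4*y^2 - 4*y - 16) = y*(y - 2)*(y + 4)*(y^2 - 4) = y*(y - 2)*(y + 2)*(y + 4)*(y - 2)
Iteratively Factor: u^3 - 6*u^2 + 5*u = (u - 1)*(u^2 - 5*u) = (u - 5)*(u - 1)*(u)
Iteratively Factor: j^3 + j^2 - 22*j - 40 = (j + 4)*(j^2 - 3*j - 10) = (j - 5)*(j + 4)*(j + 2)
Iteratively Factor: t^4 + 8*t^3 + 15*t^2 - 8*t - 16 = (t - 1)*(t^3 + 9*t^2 + 24*t + 16) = (t - 1)*(t + 4)*(t^2 + 5*t + 4) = (t - 1)*(t + 4)^2*(t + 1)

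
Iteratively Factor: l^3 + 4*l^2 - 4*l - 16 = (l + 2)*(l^2 + 2*l - 8) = (l + 2)*(l + 4)*(l - 2)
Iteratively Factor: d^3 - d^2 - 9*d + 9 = (d - 3)*(d^2 + 2*d - 3) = (d - 3)*(d + 3)*(d - 1)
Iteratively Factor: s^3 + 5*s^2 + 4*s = (s + 1)*(s^2 + 4*s) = s*(s + 1)*(s + 4)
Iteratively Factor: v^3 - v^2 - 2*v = (v - 2)*(v^2 + v) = v*(v - 2)*(v + 1)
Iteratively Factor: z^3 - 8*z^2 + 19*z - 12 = (z - 4)*(z^2 - 4*z + 3) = (z - 4)*(z - 3)*(z - 1)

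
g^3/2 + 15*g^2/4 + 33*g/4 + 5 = (g/2 + 1/2)*(g + 5/2)*(g + 4)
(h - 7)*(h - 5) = h^2 - 12*h + 35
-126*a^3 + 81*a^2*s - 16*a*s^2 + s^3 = (-7*a + s)*(-6*a + s)*(-3*a + s)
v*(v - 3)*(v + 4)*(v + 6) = v^4 + 7*v^3 - 6*v^2 - 72*v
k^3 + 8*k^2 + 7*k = k*(k + 1)*(k + 7)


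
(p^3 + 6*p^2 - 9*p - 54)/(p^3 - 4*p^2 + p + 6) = (p^2 + 9*p + 18)/(p^2 - p - 2)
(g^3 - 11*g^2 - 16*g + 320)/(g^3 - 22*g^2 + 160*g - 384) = (g + 5)/(g - 6)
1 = 1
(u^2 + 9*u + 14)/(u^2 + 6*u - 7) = (u + 2)/(u - 1)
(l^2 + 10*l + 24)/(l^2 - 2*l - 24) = (l + 6)/(l - 6)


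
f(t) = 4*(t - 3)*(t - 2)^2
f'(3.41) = 12.58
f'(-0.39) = 87.67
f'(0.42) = 42.60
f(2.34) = -0.31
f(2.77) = -0.55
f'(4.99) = 83.36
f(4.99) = 71.16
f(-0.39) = -77.46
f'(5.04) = 86.58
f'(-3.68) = 432.59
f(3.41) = 3.26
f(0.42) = -25.76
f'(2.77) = 0.95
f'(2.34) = -1.33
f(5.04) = 75.41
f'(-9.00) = 1540.00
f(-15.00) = -20808.00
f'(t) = 4*(t - 3)*(2*t - 4) + 4*(t - 2)^2 = 4*(t - 2)*(3*t - 8)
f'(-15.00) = 3604.00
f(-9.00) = -5808.00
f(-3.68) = -862.05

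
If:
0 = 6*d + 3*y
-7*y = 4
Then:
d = 2/7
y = -4/7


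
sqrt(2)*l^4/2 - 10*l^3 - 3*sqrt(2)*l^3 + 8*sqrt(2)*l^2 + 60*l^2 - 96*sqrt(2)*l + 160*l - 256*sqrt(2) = (l - 8)*(l - 8*sqrt(2))*(l - 2*sqrt(2))*(sqrt(2)*l/2 + sqrt(2))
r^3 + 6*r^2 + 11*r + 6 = (r + 1)*(r + 2)*(r + 3)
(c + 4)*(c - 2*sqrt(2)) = c^2 - 2*sqrt(2)*c + 4*c - 8*sqrt(2)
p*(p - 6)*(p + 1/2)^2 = p^4 - 5*p^3 - 23*p^2/4 - 3*p/2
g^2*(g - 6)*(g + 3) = g^4 - 3*g^3 - 18*g^2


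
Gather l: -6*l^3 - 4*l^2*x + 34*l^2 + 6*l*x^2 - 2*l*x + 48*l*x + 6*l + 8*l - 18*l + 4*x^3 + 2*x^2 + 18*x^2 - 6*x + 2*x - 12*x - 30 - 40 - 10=-6*l^3 + l^2*(34 - 4*x) + l*(6*x^2 + 46*x - 4) + 4*x^3 + 20*x^2 - 16*x - 80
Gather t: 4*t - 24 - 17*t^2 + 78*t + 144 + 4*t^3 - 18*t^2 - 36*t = 4*t^3 - 35*t^2 + 46*t + 120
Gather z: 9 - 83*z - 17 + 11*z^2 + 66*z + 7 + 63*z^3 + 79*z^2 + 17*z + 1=63*z^3 + 90*z^2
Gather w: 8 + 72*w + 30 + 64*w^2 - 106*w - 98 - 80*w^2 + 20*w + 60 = -16*w^2 - 14*w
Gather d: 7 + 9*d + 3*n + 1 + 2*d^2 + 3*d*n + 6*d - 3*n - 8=2*d^2 + d*(3*n + 15)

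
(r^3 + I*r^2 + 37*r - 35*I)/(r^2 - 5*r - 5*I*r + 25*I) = (r^2 + 6*I*r + 7)/(r - 5)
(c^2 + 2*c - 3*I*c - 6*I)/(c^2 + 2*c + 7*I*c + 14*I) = (c - 3*I)/(c + 7*I)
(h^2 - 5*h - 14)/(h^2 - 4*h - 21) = (h + 2)/(h + 3)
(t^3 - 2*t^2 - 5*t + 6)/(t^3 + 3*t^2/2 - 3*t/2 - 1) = 2*(t - 3)/(2*t + 1)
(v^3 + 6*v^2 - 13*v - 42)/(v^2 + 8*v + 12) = (v^2 + 4*v - 21)/(v + 6)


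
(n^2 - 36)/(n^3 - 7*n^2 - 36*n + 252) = 1/(n - 7)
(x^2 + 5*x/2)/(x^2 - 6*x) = (x + 5/2)/(x - 6)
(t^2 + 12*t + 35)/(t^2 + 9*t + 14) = (t + 5)/(t + 2)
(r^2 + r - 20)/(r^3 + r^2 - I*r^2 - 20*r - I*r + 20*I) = 1/(r - I)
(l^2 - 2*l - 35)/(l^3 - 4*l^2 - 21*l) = (l + 5)/(l*(l + 3))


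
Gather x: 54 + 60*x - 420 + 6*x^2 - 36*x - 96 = 6*x^2 + 24*x - 462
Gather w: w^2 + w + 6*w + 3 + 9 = w^2 + 7*w + 12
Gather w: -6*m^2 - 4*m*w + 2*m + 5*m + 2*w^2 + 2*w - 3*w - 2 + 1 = -6*m^2 + 7*m + 2*w^2 + w*(-4*m - 1) - 1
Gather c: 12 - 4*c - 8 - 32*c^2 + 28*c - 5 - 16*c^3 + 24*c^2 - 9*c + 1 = -16*c^3 - 8*c^2 + 15*c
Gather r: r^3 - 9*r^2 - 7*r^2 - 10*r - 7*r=r^3 - 16*r^2 - 17*r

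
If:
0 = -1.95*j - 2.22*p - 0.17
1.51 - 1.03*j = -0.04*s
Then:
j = 0.0388349514563107*s + 1.46601941747573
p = -0.0341117816845972*s - 1.36429633517012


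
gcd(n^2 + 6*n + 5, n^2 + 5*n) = n + 5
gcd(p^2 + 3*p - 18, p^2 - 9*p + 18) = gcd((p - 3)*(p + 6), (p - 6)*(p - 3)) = p - 3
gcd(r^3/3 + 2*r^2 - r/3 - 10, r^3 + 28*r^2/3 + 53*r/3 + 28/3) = 1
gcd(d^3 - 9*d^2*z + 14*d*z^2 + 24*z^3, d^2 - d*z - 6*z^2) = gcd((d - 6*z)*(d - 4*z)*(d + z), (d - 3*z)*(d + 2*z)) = 1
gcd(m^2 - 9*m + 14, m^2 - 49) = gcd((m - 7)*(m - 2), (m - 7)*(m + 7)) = m - 7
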